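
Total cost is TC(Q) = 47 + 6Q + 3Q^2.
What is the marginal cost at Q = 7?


MC = dTC/dQ = 6 + 2*3*Q
At Q = 7:
MC = 6 + 6*7
MC = 6 + 42 = 48

48


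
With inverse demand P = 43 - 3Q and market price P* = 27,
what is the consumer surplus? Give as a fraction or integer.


Maximum willingness to pay (at Q=0): P_max = 43
Quantity demanded at P* = 27:
Q* = (43 - 27)/3 = 16/3
CS = (1/2) * Q* * (P_max - P*)
CS = (1/2) * 16/3 * (43 - 27)
CS = (1/2) * 16/3 * 16 = 128/3

128/3


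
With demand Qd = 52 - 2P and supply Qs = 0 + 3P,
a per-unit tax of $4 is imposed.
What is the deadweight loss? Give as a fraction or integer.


Pre-tax equilibrium quantity: Q* = 156/5
Post-tax equilibrium quantity: Q_tax = 132/5
Reduction in quantity: Q* - Q_tax = 24/5
DWL = (1/2) * tax * (Q* - Q_tax)
DWL = (1/2) * 4 * 24/5 = 48/5

48/5


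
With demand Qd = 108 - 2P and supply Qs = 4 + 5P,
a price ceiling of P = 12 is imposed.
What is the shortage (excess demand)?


At P = 12:
Qd = 108 - 2*12 = 84
Qs = 4 + 5*12 = 64
Shortage = Qd - Qs = 84 - 64 = 20

20


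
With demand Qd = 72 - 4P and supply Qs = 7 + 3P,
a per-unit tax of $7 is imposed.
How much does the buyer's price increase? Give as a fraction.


With a per-unit tax, the buyer's price increase depends on relative slopes.
Supply slope: d = 3, Demand slope: b = 4
Buyer's price increase = d * tax / (b + d)
= 3 * 7 / (4 + 3)
= 21 / 7 = 3

3


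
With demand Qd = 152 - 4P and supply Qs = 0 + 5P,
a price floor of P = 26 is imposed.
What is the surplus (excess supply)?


At P = 26:
Qd = 152 - 4*26 = 48
Qs = 0 + 5*26 = 130
Surplus = Qs - Qd = 130 - 48 = 82

82


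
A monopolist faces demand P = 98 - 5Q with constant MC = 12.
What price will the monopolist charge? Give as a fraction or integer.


MR = 98 - 10Q
Set MR = MC: 98 - 10Q = 12
Q* = 43/5
Substitute into demand:
P* = 98 - 5*43/5 = 55

55


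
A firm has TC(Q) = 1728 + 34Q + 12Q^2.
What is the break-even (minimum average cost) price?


AC(Q) = 1728/Q + 34 + 12Q
To minimize: dAC/dQ = -1728/Q^2 + 12 = 0
Q^2 = 1728/12 = 144
Q* = 12
Min AC = 1728/12 + 34 + 12*12
Min AC = 144 + 34 + 144 = 322

322


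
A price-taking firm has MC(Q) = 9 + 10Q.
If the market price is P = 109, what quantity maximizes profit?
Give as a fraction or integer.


In perfect competition, profit is maximized where P = MC.
109 = 9 + 10Q
100 = 10Q
Q* = 100/10 = 10

10


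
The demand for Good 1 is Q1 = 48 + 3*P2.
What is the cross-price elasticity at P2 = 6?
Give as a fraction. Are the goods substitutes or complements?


dQ1/dP2 = 3
At P2 = 6: Q1 = 48 + 3*6 = 66
Exy = (dQ1/dP2)(P2/Q1) = 3 * 6 / 66 = 3/11
Since Exy > 0, the goods are substitutes.

3/11 (substitutes)


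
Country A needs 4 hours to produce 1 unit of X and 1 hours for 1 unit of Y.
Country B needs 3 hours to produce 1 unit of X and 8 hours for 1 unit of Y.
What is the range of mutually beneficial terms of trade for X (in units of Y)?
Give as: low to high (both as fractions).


Opportunity cost of X for Country A = hours_X / hours_Y = 4/1 = 4 units of Y
Opportunity cost of X for Country B = hours_X / hours_Y = 3/8 = 3/8 units of Y
Terms of trade must be between the two opportunity costs.
Range: 3/8 to 4

3/8 to 4


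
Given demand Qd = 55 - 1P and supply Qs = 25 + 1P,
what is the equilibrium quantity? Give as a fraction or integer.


First find equilibrium price:
55 - 1P = 25 + 1P
P* = 30/2 = 15
Then substitute into demand:
Q* = 55 - 1 * 15 = 40

40


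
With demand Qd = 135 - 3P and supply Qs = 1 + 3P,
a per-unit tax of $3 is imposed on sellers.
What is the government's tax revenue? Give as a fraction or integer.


With tax on sellers, new supply: Qs' = 1 + 3(P - 3)
= 3P - 8
New equilibrium quantity:
Q_new = 127/2
Tax revenue = tax * Q_new = 3 * 127/2 = 381/2

381/2


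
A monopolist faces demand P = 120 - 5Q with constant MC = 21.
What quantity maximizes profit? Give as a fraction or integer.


TR = P*Q = (120 - 5Q)Q = 120Q - 5Q^2
MR = dTR/dQ = 120 - 10Q
Set MR = MC:
120 - 10Q = 21
99 = 10Q
Q* = 99/10 = 99/10

99/10


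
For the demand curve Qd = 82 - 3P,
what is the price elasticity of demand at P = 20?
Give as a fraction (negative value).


dQ/dP = -3
At P = 20: Q = 82 - 3*20 = 22
E = (dQ/dP)(P/Q) = (-3)(20/22) = -30/11

-30/11


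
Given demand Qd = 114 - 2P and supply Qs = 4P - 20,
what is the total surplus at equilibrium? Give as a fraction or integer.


Find equilibrium: 114 - 2P = 4P - 20
114 + 20 = 6P
P* = 134/6 = 67/3
Q* = 4*67/3 - 20 = 208/3
Inverse demand: P = 57 - Q/2, so P_max = 57
Inverse supply: P = 5 + Q/4, so P_min = 5
CS = (1/2) * 208/3 * (57 - 67/3) = 10816/9
PS = (1/2) * 208/3 * (67/3 - 5) = 5408/9
TS = CS + PS = 10816/9 + 5408/9 = 5408/3

5408/3


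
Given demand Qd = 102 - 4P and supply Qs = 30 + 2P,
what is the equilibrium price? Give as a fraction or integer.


At equilibrium, Qd = Qs.
102 - 4P = 30 + 2P
102 - 30 = 4P + 2P
72 = 6P
P* = 72/6 = 12

12


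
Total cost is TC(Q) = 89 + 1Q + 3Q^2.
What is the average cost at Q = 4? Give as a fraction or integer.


TC(4) = 89 + 1*4 + 3*4^2
TC(4) = 89 + 4 + 48 = 141
AC = TC/Q = 141/4 = 141/4

141/4


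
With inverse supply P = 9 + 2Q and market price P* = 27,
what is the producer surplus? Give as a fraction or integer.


Minimum supply price (at Q=0): P_min = 9
Quantity supplied at P* = 27:
Q* = (27 - 9)/2 = 9
PS = (1/2) * Q* * (P* - P_min)
PS = (1/2) * 9 * (27 - 9)
PS = (1/2) * 9 * 18 = 81

81


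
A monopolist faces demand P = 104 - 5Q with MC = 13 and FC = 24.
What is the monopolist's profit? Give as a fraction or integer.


MR = MC: 104 - 10Q = 13
Q* = 91/10
P* = 104 - 5*91/10 = 117/2
Profit = (P* - MC)*Q* - FC
= (117/2 - 13)*91/10 - 24
= 91/2*91/10 - 24
= 8281/20 - 24 = 7801/20

7801/20


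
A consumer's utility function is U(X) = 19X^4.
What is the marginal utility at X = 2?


MU = dU/dX = 19*4*X^(4-1)
MU = 76*X^3
At X = 2:
MU = 76 * 2^3
MU = 76 * 8 = 608

608


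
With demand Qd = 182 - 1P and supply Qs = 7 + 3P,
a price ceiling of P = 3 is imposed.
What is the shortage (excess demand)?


At P = 3:
Qd = 182 - 1*3 = 179
Qs = 7 + 3*3 = 16
Shortage = Qd - Qs = 179 - 16 = 163

163


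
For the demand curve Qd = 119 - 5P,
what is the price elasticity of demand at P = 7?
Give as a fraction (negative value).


dQ/dP = -5
At P = 7: Q = 119 - 5*7 = 84
E = (dQ/dP)(P/Q) = (-5)(7/84) = -5/12

-5/12


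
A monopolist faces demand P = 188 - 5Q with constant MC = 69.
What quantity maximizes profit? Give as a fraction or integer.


TR = P*Q = (188 - 5Q)Q = 188Q - 5Q^2
MR = dTR/dQ = 188 - 10Q
Set MR = MC:
188 - 10Q = 69
119 = 10Q
Q* = 119/10 = 119/10

119/10


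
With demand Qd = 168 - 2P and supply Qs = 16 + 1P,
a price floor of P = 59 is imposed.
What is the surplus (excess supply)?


At P = 59:
Qd = 168 - 2*59 = 50
Qs = 16 + 1*59 = 75
Surplus = Qs - Qd = 75 - 50 = 25

25


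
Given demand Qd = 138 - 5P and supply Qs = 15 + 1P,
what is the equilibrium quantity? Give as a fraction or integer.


First find equilibrium price:
138 - 5P = 15 + 1P
P* = 123/6 = 41/2
Then substitute into demand:
Q* = 138 - 5 * 41/2 = 71/2

71/2


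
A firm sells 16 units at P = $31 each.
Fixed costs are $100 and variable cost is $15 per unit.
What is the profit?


Total Revenue = P * Q = 31 * 16 = $496
Total Cost = FC + VC*Q = 100 + 15*16 = $340
Profit = TR - TC = 496 - 340 = $156

$156


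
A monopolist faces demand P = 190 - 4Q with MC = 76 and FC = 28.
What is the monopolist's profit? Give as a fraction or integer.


MR = MC: 190 - 8Q = 76
Q* = 57/4
P* = 190 - 4*57/4 = 133
Profit = (P* - MC)*Q* - FC
= (133 - 76)*57/4 - 28
= 57*57/4 - 28
= 3249/4 - 28 = 3137/4

3137/4


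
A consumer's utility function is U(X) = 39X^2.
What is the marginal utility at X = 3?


MU = dU/dX = 39*2*X^(2-1)
MU = 78*X^1
At X = 3:
MU = 78 * 3^1
MU = 78 * 3 = 234

234


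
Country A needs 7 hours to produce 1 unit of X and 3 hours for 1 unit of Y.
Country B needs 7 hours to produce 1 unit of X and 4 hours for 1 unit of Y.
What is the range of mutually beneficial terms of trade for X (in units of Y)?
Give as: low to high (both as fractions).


Opportunity cost of X for Country A = hours_X / hours_Y = 7/3 = 7/3 units of Y
Opportunity cost of X for Country B = hours_X / hours_Y = 7/4 = 7/4 units of Y
Terms of trade must be between the two opportunity costs.
Range: 7/4 to 7/3

7/4 to 7/3


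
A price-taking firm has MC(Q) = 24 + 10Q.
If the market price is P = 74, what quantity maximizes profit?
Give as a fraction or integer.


In perfect competition, profit is maximized where P = MC.
74 = 24 + 10Q
50 = 10Q
Q* = 50/10 = 5

5


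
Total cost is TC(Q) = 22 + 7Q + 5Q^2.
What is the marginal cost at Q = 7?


MC = dTC/dQ = 7 + 2*5*Q
At Q = 7:
MC = 7 + 10*7
MC = 7 + 70 = 77

77


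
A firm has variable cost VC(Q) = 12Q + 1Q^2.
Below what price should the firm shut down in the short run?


AVC(Q) = VC(Q)/Q = 12 + 1Q
AVC is increasing in Q, so minimum AVC is at Q -> 0+.
Min AVC = 12
The firm should shut down if P < 12.

12


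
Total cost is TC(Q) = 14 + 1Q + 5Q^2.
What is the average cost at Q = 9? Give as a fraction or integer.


TC(9) = 14 + 1*9 + 5*9^2
TC(9) = 14 + 9 + 405 = 428
AC = TC/Q = 428/9 = 428/9

428/9


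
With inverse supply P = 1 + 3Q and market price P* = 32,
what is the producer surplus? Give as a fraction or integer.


Minimum supply price (at Q=0): P_min = 1
Quantity supplied at P* = 32:
Q* = (32 - 1)/3 = 31/3
PS = (1/2) * Q* * (P* - P_min)
PS = (1/2) * 31/3 * (32 - 1)
PS = (1/2) * 31/3 * 31 = 961/6

961/6


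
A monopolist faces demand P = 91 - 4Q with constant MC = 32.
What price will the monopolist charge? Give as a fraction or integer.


MR = 91 - 8Q
Set MR = MC: 91 - 8Q = 32
Q* = 59/8
Substitute into demand:
P* = 91 - 4*59/8 = 123/2

123/2


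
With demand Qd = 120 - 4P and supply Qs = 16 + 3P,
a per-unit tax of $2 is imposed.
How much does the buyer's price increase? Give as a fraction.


With a per-unit tax, the buyer's price increase depends on relative slopes.
Supply slope: d = 3, Demand slope: b = 4
Buyer's price increase = d * tax / (b + d)
= 3 * 2 / (4 + 3)
= 6 / 7 = 6/7

6/7


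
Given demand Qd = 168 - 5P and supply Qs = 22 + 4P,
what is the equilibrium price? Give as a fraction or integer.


At equilibrium, Qd = Qs.
168 - 5P = 22 + 4P
168 - 22 = 5P + 4P
146 = 9P
P* = 146/9 = 146/9

146/9


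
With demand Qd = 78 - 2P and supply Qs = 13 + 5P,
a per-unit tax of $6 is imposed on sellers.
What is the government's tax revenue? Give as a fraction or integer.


With tax on sellers, new supply: Qs' = 13 + 5(P - 6)
= 5P - 17
New equilibrium quantity:
Q_new = 356/7
Tax revenue = tax * Q_new = 6 * 356/7 = 2136/7

2136/7


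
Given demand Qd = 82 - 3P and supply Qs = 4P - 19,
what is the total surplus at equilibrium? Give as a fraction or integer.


Find equilibrium: 82 - 3P = 4P - 19
82 + 19 = 7P
P* = 101/7 = 101/7
Q* = 4*101/7 - 19 = 271/7
Inverse demand: P = 82/3 - Q/3, so P_max = 82/3
Inverse supply: P = 19/4 + Q/4, so P_min = 19/4
CS = (1/2) * 271/7 * (82/3 - 101/7) = 73441/294
PS = (1/2) * 271/7 * (101/7 - 19/4) = 73441/392
TS = CS + PS = 73441/294 + 73441/392 = 73441/168

73441/168


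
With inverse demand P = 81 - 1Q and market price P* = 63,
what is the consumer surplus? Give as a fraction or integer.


Maximum willingness to pay (at Q=0): P_max = 81
Quantity demanded at P* = 63:
Q* = (81 - 63)/1 = 18
CS = (1/2) * Q* * (P_max - P*)
CS = (1/2) * 18 * (81 - 63)
CS = (1/2) * 18 * 18 = 162

162


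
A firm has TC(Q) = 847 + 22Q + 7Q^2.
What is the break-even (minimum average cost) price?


AC(Q) = 847/Q + 22 + 7Q
To minimize: dAC/dQ = -847/Q^2 + 7 = 0
Q^2 = 847/7 = 121
Q* = 11
Min AC = 847/11 + 22 + 7*11
Min AC = 77 + 22 + 77 = 176

176


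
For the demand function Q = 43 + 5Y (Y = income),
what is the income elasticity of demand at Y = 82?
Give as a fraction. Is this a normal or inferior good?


dQ/dY = 5
At Y = 82: Q = 43 + 5*82 = 453
Ey = (dQ/dY)(Y/Q) = 5 * 82 / 453 = 410/453
Since Ey > 0, this is a normal good.

410/453 (normal good)


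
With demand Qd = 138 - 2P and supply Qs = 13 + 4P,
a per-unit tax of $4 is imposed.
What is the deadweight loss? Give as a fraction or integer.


Pre-tax equilibrium quantity: Q* = 289/3
Post-tax equilibrium quantity: Q_tax = 91
Reduction in quantity: Q* - Q_tax = 16/3
DWL = (1/2) * tax * (Q* - Q_tax)
DWL = (1/2) * 4 * 16/3 = 32/3

32/3


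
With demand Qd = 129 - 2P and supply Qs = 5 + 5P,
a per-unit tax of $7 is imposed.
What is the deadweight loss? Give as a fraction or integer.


Pre-tax equilibrium quantity: Q* = 655/7
Post-tax equilibrium quantity: Q_tax = 585/7
Reduction in quantity: Q* - Q_tax = 10
DWL = (1/2) * tax * (Q* - Q_tax)
DWL = (1/2) * 7 * 10 = 35

35


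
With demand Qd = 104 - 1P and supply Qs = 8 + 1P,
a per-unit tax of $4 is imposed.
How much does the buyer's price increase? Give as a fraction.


With a per-unit tax, the buyer's price increase depends on relative slopes.
Supply slope: d = 1, Demand slope: b = 1
Buyer's price increase = d * tax / (b + d)
= 1 * 4 / (1 + 1)
= 4 / 2 = 2

2


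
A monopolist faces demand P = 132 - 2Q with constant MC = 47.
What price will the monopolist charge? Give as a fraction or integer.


MR = 132 - 4Q
Set MR = MC: 132 - 4Q = 47
Q* = 85/4
Substitute into demand:
P* = 132 - 2*85/4 = 179/2

179/2


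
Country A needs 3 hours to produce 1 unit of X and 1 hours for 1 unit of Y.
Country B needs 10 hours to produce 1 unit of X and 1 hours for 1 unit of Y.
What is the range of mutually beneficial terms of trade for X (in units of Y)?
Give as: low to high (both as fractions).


Opportunity cost of X for Country A = hours_X / hours_Y = 3/1 = 3 units of Y
Opportunity cost of X for Country B = hours_X / hours_Y = 10/1 = 10 units of Y
Terms of trade must be between the two opportunity costs.
Range: 3 to 10

3 to 10


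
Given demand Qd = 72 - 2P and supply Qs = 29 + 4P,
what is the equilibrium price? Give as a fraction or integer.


At equilibrium, Qd = Qs.
72 - 2P = 29 + 4P
72 - 29 = 2P + 4P
43 = 6P
P* = 43/6 = 43/6

43/6


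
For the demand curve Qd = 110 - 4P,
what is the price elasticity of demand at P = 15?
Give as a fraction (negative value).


dQ/dP = -4
At P = 15: Q = 110 - 4*15 = 50
E = (dQ/dP)(P/Q) = (-4)(15/50) = -6/5

-6/5


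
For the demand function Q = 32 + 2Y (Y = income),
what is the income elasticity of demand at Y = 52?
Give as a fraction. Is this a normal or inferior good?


dQ/dY = 2
At Y = 52: Q = 32 + 2*52 = 136
Ey = (dQ/dY)(Y/Q) = 2 * 52 / 136 = 13/17
Since Ey > 0, this is a normal good.

13/17 (normal good)


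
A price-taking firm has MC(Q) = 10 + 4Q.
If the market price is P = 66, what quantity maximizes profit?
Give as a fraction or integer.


In perfect competition, profit is maximized where P = MC.
66 = 10 + 4Q
56 = 4Q
Q* = 56/4 = 14

14


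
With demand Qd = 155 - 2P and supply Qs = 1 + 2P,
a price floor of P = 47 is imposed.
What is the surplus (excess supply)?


At P = 47:
Qd = 155 - 2*47 = 61
Qs = 1 + 2*47 = 95
Surplus = Qs - Qd = 95 - 61 = 34

34


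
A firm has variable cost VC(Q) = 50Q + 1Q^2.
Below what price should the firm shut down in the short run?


AVC(Q) = VC(Q)/Q = 50 + 1Q
AVC is increasing in Q, so minimum AVC is at Q -> 0+.
Min AVC = 50
The firm should shut down if P < 50.

50


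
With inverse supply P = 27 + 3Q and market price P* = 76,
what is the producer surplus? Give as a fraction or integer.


Minimum supply price (at Q=0): P_min = 27
Quantity supplied at P* = 76:
Q* = (76 - 27)/3 = 49/3
PS = (1/2) * Q* * (P* - P_min)
PS = (1/2) * 49/3 * (76 - 27)
PS = (1/2) * 49/3 * 49 = 2401/6

2401/6


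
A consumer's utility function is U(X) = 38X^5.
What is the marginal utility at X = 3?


MU = dU/dX = 38*5*X^(5-1)
MU = 190*X^4
At X = 3:
MU = 190 * 3^4
MU = 190 * 81 = 15390

15390


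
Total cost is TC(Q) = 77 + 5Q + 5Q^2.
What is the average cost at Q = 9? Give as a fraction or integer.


TC(9) = 77 + 5*9 + 5*9^2
TC(9) = 77 + 45 + 405 = 527
AC = TC/Q = 527/9 = 527/9

527/9


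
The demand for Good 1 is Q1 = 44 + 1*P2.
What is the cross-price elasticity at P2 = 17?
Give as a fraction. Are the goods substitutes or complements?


dQ1/dP2 = 1
At P2 = 17: Q1 = 44 + 1*17 = 61
Exy = (dQ1/dP2)(P2/Q1) = 1 * 17 / 61 = 17/61
Since Exy > 0, the goods are substitutes.

17/61 (substitutes)


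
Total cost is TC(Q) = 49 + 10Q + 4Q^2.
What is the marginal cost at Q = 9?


MC = dTC/dQ = 10 + 2*4*Q
At Q = 9:
MC = 10 + 8*9
MC = 10 + 72 = 82

82


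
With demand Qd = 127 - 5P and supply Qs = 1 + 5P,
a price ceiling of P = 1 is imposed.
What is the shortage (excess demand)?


At P = 1:
Qd = 127 - 5*1 = 122
Qs = 1 + 5*1 = 6
Shortage = Qd - Qs = 122 - 6 = 116

116


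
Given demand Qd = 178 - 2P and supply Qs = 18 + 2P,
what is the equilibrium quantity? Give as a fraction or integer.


First find equilibrium price:
178 - 2P = 18 + 2P
P* = 160/4 = 40
Then substitute into demand:
Q* = 178 - 2 * 40 = 98

98


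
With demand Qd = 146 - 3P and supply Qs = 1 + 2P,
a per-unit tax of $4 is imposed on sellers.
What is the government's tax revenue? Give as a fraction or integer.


With tax on sellers, new supply: Qs' = 1 + 2(P - 4)
= 2P - 7
New equilibrium quantity:
Q_new = 271/5
Tax revenue = tax * Q_new = 4 * 271/5 = 1084/5

1084/5


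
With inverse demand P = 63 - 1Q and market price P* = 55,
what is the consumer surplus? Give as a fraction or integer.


Maximum willingness to pay (at Q=0): P_max = 63
Quantity demanded at P* = 55:
Q* = (63 - 55)/1 = 8
CS = (1/2) * Q* * (P_max - P*)
CS = (1/2) * 8 * (63 - 55)
CS = (1/2) * 8 * 8 = 32

32


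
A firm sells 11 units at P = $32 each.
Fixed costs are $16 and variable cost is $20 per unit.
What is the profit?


Total Revenue = P * Q = 32 * 11 = $352
Total Cost = FC + VC*Q = 16 + 20*11 = $236
Profit = TR - TC = 352 - 236 = $116

$116


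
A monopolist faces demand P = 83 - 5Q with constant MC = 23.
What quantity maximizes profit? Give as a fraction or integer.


TR = P*Q = (83 - 5Q)Q = 83Q - 5Q^2
MR = dTR/dQ = 83 - 10Q
Set MR = MC:
83 - 10Q = 23
60 = 10Q
Q* = 60/10 = 6

6


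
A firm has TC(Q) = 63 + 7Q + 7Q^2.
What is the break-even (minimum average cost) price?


AC(Q) = 63/Q + 7 + 7Q
To minimize: dAC/dQ = -63/Q^2 + 7 = 0
Q^2 = 63/7 = 9
Q* = 3
Min AC = 63/3 + 7 + 7*3
Min AC = 21 + 7 + 21 = 49

49


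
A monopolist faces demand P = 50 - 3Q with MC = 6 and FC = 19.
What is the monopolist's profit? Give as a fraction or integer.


MR = MC: 50 - 6Q = 6
Q* = 22/3
P* = 50 - 3*22/3 = 28
Profit = (P* - MC)*Q* - FC
= (28 - 6)*22/3 - 19
= 22*22/3 - 19
= 484/3 - 19 = 427/3

427/3


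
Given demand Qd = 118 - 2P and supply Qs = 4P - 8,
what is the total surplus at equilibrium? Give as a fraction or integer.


Find equilibrium: 118 - 2P = 4P - 8
118 + 8 = 6P
P* = 126/6 = 21
Q* = 4*21 - 8 = 76
Inverse demand: P = 59 - Q/2, so P_max = 59
Inverse supply: P = 2 + Q/4, so P_min = 2
CS = (1/2) * 76 * (59 - 21) = 1444
PS = (1/2) * 76 * (21 - 2) = 722
TS = CS + PS = 1444 + 722 = 2166

2166


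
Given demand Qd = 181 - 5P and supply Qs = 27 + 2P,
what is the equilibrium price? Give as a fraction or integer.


At equilibrium, Qd = Qs.
181 - 5P = 27 + 2P
181 - 27 = 5P + 2P
154 = 7P
P* = 154/7 = 22

22


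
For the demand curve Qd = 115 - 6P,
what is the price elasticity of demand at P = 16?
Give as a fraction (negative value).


dQ/dP = -6
At P = 16: Q = 115 - 6*16 = 19
E = (dQ/dP)(P/Q) = (-6)(16/19) = -96/19

-96/19


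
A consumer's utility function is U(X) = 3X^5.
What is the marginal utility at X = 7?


MU = dU/dX = 3*5*X^(5-1)
MU = 15*X^4
At X = 7:
MU = 15 * 7^4
MU = 15 * 2401 = 36015

36015


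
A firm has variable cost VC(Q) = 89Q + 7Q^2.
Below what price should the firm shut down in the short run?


AVC(Q) = VC(Q)/Q = 89 + 7Q
AVC is increasing in Q, so minimum AVC is at Q -> 0+.
Min AVC = 89
The firm should shut down if P < 89.

89


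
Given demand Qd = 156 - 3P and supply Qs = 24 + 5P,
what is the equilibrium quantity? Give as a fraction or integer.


First find equilibrium price:
156 - 3P = 24 + 5P
P* = 132/8 = 33/2
Then substitute into demand:
Q* = 156 - 3 * 33/2 = 213/2

213/2


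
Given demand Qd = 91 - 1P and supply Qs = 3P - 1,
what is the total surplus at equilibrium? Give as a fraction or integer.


Find equilibrium: 91 - 1P = 3P - 1
91 + 1 = 4P
P* = 92/4 = 23
Q* = 3*23 - 1 = 68
Inverse demand: P = 91 - Q/1, so P_max = 91
Inverse supply: P = 1/3 + Q/3, so P_min = 1/3
CS = (1/2) * 68 * (91 - 23) = 2312
PS = (1/2) * 68 * (23 - 1/3) = 2312/3
TS = CS + PS = 2312 + 2312/3 = 9248/3

9248/3


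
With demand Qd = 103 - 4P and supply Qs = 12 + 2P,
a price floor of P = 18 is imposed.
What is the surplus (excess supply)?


At P = 18:
Qd = 103 - 4*18 = 31
Qs = 12 + 2*18 = 48
Surplus = Qs - Qd = 48 - 31 = 17

17


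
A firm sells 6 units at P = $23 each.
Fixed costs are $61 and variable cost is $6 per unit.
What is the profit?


Total Revenue = P * Q = 23 * 6 = $138
Total Cost = FC + VC*Q = 61 + 6*6 = $97
Profit = TR - TC = 138 - 97 = $41

$41


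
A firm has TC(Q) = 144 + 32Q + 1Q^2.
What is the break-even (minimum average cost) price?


AC(Q) = 144/Q + 32 + 1Q
To minimize: dAC/dQ = -144/Q^2 + 1 = 0
Q^2 = 144/1 = 144
Q* = 12
Min AC = 144/12 + 32 + 1*12
Min AC = 12 + 32 + 12 = 56

56


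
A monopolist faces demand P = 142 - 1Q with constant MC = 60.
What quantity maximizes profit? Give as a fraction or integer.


TR = P*Q = (142 - 1Q)Q = 142Q - 1Q^2
MR = dTR/dQ = 142 - 2Q
Set MR = MC:
142 - 2Q = 60
82 = 2Q
Q* = 82/2 = 41

41


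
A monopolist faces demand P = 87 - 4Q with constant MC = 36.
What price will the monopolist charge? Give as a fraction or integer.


MR = 87 - 8Q
Set MR = MC: 87 - 8Q = 36
Q* = 51/8
Substitute into demand:
P* = 87 - 4*51/8 = 123/2

123/2


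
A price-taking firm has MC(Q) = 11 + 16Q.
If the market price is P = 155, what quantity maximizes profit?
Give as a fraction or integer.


In perfect competition, profit is maximized where P = MC.
155 = 11 + 16Q
144 = 16Q
Q* = 144/16 = 9

9


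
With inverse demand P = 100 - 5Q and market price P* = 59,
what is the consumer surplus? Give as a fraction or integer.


Maximum willingness to pay (at Q=0): P_max = 100
Quantity demanded at P* = 59:
Q* = (100 - 59)/5 = 41/5
CS = (1/2) * Q* * (P_max - P*)
CS = (1/2) * 41/5 * (100 - 59)
CS = (1/2) * 41/5 * 41 = 1681/10

1681/10


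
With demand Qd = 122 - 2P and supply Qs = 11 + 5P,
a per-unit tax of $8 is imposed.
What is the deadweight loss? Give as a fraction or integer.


Pre-tax equilibrium quantity: Q* = 632/7
Post-tax equilibrium quantity: Q_tax = 552/7
Reduction in quantity: Q* - Q_tax = 80/7
DWL = (1/2) * tax * (Q* - Q_tax)
DWL = (1/2) * 8 * 80/7 = 320/7

320/7


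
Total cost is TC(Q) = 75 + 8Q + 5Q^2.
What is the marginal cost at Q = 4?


MC = dTC/dQ = 8 + 2*5*Q
At Q = 4:
MC = 8 + 10*4
MC = 8 + 40 = 48

48


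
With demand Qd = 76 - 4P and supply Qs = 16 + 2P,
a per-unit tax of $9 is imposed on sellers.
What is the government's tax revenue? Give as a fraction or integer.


With tax on sellers, new supply: Qs' = 16 + 2(P - 9)
= 2P - 2
New equilibrium quantity:
Q_new = 24
Tax revenue = tax * Q_new = 9 * 24 = 216

216


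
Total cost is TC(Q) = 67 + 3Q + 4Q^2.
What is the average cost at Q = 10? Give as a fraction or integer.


TC(10) = 67 + 3*10 + 4*10^2
TC(10) = 67 + 30 + 400 = 497
AC = TC/Q = 497/10 = 497/10

497/10


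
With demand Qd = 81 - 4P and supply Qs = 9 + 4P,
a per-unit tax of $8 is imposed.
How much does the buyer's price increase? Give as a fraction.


With a per-unit tax, the buyer's price increase depends on relative slopes.
Supply slope: d = 4, Demand slope: b = 4
Buyer's price increase = d * tax / (b + d)
= 4 * 8 / (4 + 4)
= 32 / 8 = 4

4


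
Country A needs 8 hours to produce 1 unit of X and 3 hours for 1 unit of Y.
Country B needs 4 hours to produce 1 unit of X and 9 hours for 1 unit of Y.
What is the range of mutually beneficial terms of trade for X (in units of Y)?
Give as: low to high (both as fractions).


Opportunity cost of X for Country A = hours_X / hours_Y = 8/3 = 8/3 units of Y
Opportunity cost of X for Country B = hours_X / hours_Y = 4/9 = 4/9 units of Y
Terms of trade must be between the two opportunity costs.
Range: 4/9 to 8/3

4/9 to 8/3


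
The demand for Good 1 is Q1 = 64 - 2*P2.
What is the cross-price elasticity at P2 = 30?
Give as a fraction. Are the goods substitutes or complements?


dQ1/dP2 = -2
At P2 = 30: Q1 = 64 - 2*30 = 4
Exy = (dQ1/dP2)(P2/Q1) = -2 * 30 / 4 = -15
Since Exy < 0, the goods are complements.

-15 (complements)


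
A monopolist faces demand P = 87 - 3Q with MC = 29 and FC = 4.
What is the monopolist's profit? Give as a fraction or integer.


MR = MC: 87 - 6Q = 29
Q* = 29/3
P* = 87 - 3*29/3 = 58
Profit = (P* - MC)*Q* - FC
= (58 - 29)*29/3 - 4
= 29*29/3 - 4
= 841/3 - 4 = 829/3

829/3


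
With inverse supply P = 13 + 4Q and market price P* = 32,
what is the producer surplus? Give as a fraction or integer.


Minimum supply price (at Q=0): P_min = 13
Quantity supplied at P* = 32:
Q* = (32 - 13)/4 = 19/4
PS = (1/2) * Q* * (P* - P_min)
PS = (1/2) * 19/4 * (32 - 13)
PS = (1/2) * 19/4 * 19 = 361/8

361/8


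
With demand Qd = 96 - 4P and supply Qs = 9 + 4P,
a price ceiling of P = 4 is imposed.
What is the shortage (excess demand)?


At P = 4:
Qd = 96 - 4*4 = 80
Qs = 9 + 4*4 = 25
Shortage = Qd - Qs = 80 - 25 = 55

55


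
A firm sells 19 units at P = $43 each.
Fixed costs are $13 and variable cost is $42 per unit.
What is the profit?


Total Revenue = P * Q = 43 * 19 = $817
Total Cost = FC + VC*Q = 13 + 42*19 = $811
Profit = TR - TC = 817 - 811 = $6

$6


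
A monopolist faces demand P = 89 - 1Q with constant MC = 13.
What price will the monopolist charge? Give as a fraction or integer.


MR = 89 - 2Q
Set MR = MC: 89 - 2Q = 13
Q* = 38
Substitute into demand:
P* = 89 - 1*38 = 51

51


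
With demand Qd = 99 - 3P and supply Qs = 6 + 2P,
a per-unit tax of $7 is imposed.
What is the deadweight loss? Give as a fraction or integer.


Pre-tax equilibrium quantity: Q* = 216/5
Post-tax equilibrium quantity: Q_tax = 174/5
Reduction in quantity: Q* - Q_tax = 42/5
DWL = (1/2) * tax * (Q* - Q_tax)
DWL = (1/2) * 7 * 42/5 = 147/5

147/5


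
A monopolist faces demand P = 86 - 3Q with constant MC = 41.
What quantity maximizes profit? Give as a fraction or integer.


TR = P*Q = (86 - 3Q)Q = 86Q - 3Q^2
MR = dTR/dQ = 86 - 6Q
Set MR = MC:
86 - 6Q = 41
45 = 6Q
Q* = 45/6 = 15/2

15/2


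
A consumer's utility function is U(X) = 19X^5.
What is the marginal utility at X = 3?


MU = dU/dX = 19*5*X^(5-1)
MU = 95*X^4
At X = 3:
MU = 95 * 3^4
MU = 95 * 81 = 7695

7695


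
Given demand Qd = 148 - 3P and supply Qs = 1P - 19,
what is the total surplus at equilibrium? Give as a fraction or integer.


Find equilibrium: 148 - 3P = 1P - 19
148 + 19 = 4P
P* = 167/4 = 167/4
Q* = 1*167/4 - 19 = 91/4
Inverse demand: P = 148/3 - Q/3, so P_max = 148/3
Inverse supply: P = 19 + Q/1, so P_min = 19
CS = (1/2) * 91/4 * (148/3 - 167/4) = 8281/96
PS = (1/2) * 91/4 * (167/4 - 19) = 8281/32
TS = CS + PS = 8281/96 + 8281/32 = 8281/24

8281/24


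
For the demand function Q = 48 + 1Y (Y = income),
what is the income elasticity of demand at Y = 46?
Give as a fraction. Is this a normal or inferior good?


dQ/dY = 1
At Y = 46: Q = 48 + 1*46 = 94
Ey = (dQ/dY)(Y/Q) = 1 * 46 / 94 = 23/47
Since Ey > 0, this is a normal good.

23/47 (normal good)


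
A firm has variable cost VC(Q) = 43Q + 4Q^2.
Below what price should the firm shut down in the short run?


AVC(Q) = VC(Q)/Q = 43 + 4Q
AVC is increasing in Q, so minimum AVC is at Q -> 0+.
Min AVC = 43
The firm should shut down if P < 43.

43


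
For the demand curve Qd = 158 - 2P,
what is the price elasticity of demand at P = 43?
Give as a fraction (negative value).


dQ/dP = -2
At P = 43: Q = 158 - 2*43 = 72
E = (dQ/dP)(P/Q) = (-2)(43/72) = -43/36

-43/36


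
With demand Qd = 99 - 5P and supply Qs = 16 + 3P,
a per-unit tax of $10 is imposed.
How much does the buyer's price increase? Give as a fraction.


With a per-unit tax, the buyer's price increase depends on relative slopes.
Supply slope: d = 3, Demand slope: b = 5
Buyer's price increase = d * tax / (b + d)
= 3 * 10 / (5 + 3)
= 30 / 8 = 15/4

15/4


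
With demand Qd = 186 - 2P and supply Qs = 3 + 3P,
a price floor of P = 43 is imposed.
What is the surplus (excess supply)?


At P = 43:
Qd = 186 - 2*43 = 100
Qs = 3 + 3*43 = 132
Surplus = Qs - Qd = 132 - 100 = 32

32


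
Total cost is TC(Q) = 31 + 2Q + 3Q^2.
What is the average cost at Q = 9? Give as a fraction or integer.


TC(9) = 31 + 2*9 + 3*9^2
TC(9) = 31 + 18 + 243 = 292
AC = TC/Q = 292/9 = 292/9

292/9


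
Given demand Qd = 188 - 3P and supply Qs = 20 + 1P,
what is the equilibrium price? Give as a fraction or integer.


At equilibrium, Qd = Qs.
188 - 3P = 20 + 1P
188 - 20 = 3P + 1P
168 = 4P
P* = 168/4 = 42

42


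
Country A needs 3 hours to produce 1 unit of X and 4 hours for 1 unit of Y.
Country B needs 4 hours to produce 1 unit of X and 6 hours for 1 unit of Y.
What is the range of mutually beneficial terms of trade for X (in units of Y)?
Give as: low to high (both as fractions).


Opportunity cost of X for Country A = hours_X / hours_Y = 3/4 = 3/4 units of Y
Opportunity cost of X for Country B = hours_X / hours_Y = 4/6 = 2/3 units of Y
Terms of trade must be between the two opportunity costs.
Range: 2/3 to 3/4

2/3 to 3/4


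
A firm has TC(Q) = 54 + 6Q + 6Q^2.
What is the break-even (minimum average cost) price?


AC(Q) = 54/Q + 6 + 6Q
To minimize: dAC/dQ = -54/Q^2 + 6 = 0
Q^2 = 54/6 = 9
Q* = 3
Min AC = 54/3 + 6 + 6*3
Min AC = 18 + 6 + 18 = 42

42


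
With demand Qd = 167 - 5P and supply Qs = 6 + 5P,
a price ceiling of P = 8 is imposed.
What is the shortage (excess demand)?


At P = 8:
Qd = 167 - 5*8 = 127
Qs = 6 + 5*8 = 46
Shortage = Qd - Qs = 127 - 46 = 81

81


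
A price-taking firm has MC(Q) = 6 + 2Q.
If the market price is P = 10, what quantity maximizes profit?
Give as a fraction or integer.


In perfect competition, profit is maximized where P = MC.
10 = 6 + 2Q
4 = 2Q
Q* = 4/2 = 2

2


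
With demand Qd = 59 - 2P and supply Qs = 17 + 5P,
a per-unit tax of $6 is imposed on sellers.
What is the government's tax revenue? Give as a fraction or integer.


With tax on sellers, new supply: Qs' = 17 + 5(P - 6)
= 5P - 13
New equilibrium quantity:
Q_new = 269/7
Tax revenue = tax * Q_new = 6 * 269/7 = 1614/7

1614/7


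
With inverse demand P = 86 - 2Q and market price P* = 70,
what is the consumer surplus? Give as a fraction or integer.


Maximum willingness to pay (at Q=0): P_max = 86
Quantity demanded at P* = 70:
Q* = (86 - 70)/2 = 8
CS = (1/2) * Q* * (P_max - P*)
CS = (1/2) * 8 * (86 - 70)
CS = (1/2) * 8 * 16 = 64

64


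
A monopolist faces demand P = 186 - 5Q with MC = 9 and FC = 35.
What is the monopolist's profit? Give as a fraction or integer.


MR = MC: 186 - 10Q = 9
Q* = 177/10
P* = 186 - 5*177/10 = 195/2
Profit = (P* - MC)*Q* - FC
= (195/2 - 9)*177/10 - 35
= 177/2*177/10 - 35
= 31329/20 - 35 = 30629/20

30629/20


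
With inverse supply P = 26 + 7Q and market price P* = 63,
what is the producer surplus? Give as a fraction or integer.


Minimum supply price (at Q=0): P_min = 26
Quantity supplied at P* = 63:
Q* = (63 - 26)/7 = 37/7
PS = (1/2) * Q* * (P* - P_min)
PS = (1/2) * 37/7 * (63 - 26)
PS = (1/2) * 37/7 * 37 = 1369/14

1369/14


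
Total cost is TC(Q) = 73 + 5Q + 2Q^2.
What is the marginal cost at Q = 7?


MC = dTC/dQ = 5 + 2*2*Q
At Q = 7:
MC = 5 + 4*7
MC = 5 + 28 = 33

33


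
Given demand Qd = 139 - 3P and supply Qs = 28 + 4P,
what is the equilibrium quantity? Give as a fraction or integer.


First find equilibrium price:
139 - 3P = 28 + 4P
P* = 111/7 = 111/7
Then substitute into demand:
Q* = 139 - 3 * 111/7 = 640/7

640/7


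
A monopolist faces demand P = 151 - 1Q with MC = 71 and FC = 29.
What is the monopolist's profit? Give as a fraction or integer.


MR = MC: 151 - 2Q = 71
Q* = 40
P* = 151 - 1*40 = 111
Profit = (P* - MC)*Q* - FC
= (111 - 71)*40 - 29
= 40*40 - 29
= 1600 - 29 = 1571

1571


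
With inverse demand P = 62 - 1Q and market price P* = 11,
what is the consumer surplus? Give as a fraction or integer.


Maximum willingness to pay (at Q=0): P_max = 62
Quantity demanded at P* = 11:
Q* = (62 - 11)/1 = 51
CS = (1/2) * Q* * (P_max - P*)
CS = (1/2) * 51 * (62 - 11)
CS = (1/2) * 51 * 51 = 2601/2

2601/2


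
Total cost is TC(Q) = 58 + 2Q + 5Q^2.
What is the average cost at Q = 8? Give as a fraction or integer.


TC(8) = 58 + 2*8 + 5*8^2
TC(8) = 58 + 16 + 320 = 394
AC = TC/Q = 394/8 = 197/4

197/4


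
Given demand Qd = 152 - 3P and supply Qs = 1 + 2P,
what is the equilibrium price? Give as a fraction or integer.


At equilibrium, Qd = Qs.
152 - 3P = 1 + 2P
152 - 1 = 3P + 2P
151 = 5P
P* = 151/5 = 151/5

151/5


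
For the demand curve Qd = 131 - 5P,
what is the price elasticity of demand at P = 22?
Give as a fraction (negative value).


dQ/dP = -5
At P = 22: Q = 131 - 5*22 = 21
E = (dQ/dP)(P/Q) = (-5)(22/21) = -110/21

-110/21


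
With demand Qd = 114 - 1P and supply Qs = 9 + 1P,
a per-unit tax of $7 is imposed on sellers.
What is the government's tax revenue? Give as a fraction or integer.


With tax on sellers, new supply: Qs' = 9 + 1(P - 7)
= 2 + 1P
New equilibrium quantity:
Q_new = 58
Tax revenue = tax * Q_new = 7 * 58 = 406

406


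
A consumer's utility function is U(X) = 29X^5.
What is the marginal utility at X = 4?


MU = dU/dX = 29*5*X^(5-1)
MU = 145*X^4
At X = 4:
MU = 145 * 4^4
MU = 145 * 256 = 37120

37120


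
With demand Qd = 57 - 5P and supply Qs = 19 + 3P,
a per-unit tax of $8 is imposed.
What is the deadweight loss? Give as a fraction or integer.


Pre-tax equilibrium quantity: Q* = 133/4
Post-tax equilibrium quantity: Q_tax = 73/4
Reduction in quantity: Q* - Q_tax = 15
DWL = (1/2) * tax * (Q* - Q_tax)
DWL = (1/2) * 8 * 15 = 60

60


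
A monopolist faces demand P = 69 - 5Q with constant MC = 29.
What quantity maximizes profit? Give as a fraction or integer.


TR = P*Q = (69 - 5Q)Q = 69Q - 5Q^2
MR = dTR/dQ = 69 - 10Q
Set MR = MC:
69 - 10Q = 29
40 = 10Q
Q* = 40/10 = 4

4


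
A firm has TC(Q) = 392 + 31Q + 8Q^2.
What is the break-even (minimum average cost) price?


AC(Q) = 392/Q + 31 + 8Q
To minimize: dAC/dQ = -392/Q^2 + 8 = 0
Q^2 = 392/8 = 49
Q* = 7
Min AC = 392/7 + 31 + 8*7
Min AC = 56 + 31 + 56 = 143

143


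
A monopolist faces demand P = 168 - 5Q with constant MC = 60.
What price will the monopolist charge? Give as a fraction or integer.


MR = 168 - 10Q
Set MR = MC: 168 - 10Q = 60
Q* = 54/5
Substitute into demand:
P* = 168 - 5*54/5 = 114

114


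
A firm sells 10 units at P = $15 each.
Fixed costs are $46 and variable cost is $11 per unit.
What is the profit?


Total Revenue = P * Q = 15 * 10 = $150
Total Cost = FC + VC*Q = 46 + 11*10 = $156
Profit = TR - TC = 150 - 156 = $-6

$-6


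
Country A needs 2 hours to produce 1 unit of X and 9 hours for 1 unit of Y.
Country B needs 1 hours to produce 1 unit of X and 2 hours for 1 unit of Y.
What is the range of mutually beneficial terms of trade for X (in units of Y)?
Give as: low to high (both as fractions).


Opportunity cost of X for Country A = hours_X / hours_Y = 2/9 = 2/9 units of Y
Opportunity cost of X for Country B = hours_X / hours_Y = 1/2 = 1/2 units of Y
Terms of trade must be between the two opportunity costs.
Range: 2/9 to 1/2

2/9 to 1/2


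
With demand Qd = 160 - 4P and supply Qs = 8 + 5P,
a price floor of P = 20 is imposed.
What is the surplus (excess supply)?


At P = 20:
Qd = 160 - 4*20 = 80
Qs = 8 + 5*20 = 108
Surplus = Qs - Qd = 108 - 80 = 28

28


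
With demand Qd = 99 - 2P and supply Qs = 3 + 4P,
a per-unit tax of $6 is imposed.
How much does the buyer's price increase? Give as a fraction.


With a per-unit tax, the buyer's price increase depends on relative slopes.
Supply slope: d = 4, Demand slope: b = 2
Buyer's price increase = d * tax / (b + d)
= 4 * 6 / (2 + 4)
= 24 / 6 = 4

4


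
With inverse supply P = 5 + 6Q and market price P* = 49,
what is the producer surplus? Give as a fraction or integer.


Minimum supply price (at Q=0): P_min = 5
Quantity supplied at P* = 49:
Q* = (49 - 5)/6 = 22/3
PS = (1/2) * Q* * (P* - P_min)
PS = (1/2) * 22/3 * (49 - 5)
PS = (1/2) * 22/3 * 44 = 484/3

484/3


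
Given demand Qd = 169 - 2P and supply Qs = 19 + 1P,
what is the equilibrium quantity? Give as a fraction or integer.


First find equilibrium price:
169 - 2P = 19 + 1P
P* = 150/3 = 50
Then substitute into demand:
Q* = 169 - 2 * 50 = 69

69


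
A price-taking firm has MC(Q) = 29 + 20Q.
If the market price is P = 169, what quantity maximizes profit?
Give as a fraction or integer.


In perfect competition, profit is maximized where P = MC.
169 = 29 + 20Q
140 = 20Q
Q* = 140/20 = 7

7


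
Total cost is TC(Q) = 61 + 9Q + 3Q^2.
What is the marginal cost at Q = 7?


MC = dTC/dQ = 9 + 2*3*Q
At Q = 7:
MC = 9 + 6*7
MC = 9 + 42 = 51

51


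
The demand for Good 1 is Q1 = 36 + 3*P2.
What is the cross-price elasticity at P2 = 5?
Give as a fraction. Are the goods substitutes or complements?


dQ1/dP2 = 3
At P2 = 5: Q1 = 36 + 3*5 = 51
Exy = (dQ1/dP2)(P2/Q1) = 3 * 5 / 51 = 5/17
Since Exy > 0, the goods are substitutes.

5/17 (substitutes)


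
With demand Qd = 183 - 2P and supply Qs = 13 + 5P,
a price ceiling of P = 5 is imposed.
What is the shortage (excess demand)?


At P = 5:
Qd = 183 - 2*5 = 173
Qs = 13 + 5*5 = 38
Shortage = Qd - Qs = 173 - 38 = 135

135


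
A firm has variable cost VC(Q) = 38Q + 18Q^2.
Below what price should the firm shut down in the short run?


AVC(Q) = VC(Q)/Q = 38 + 18Q
AVC is increasing in Q, so minimum AVC is at Q -> 0+.
Min AVC = 38
The firm should shut down if P < 38.

38


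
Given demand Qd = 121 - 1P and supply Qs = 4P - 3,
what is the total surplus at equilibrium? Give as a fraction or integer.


Find equilibrium: 121 - 1P = 4P - 3
121 + 3 = 5P
P* = 124/5 = 124/5
Q* = 4*124/5 - 3 = 481/5
Inverse demand: P = 121 - Q/1, so P_max = 121
Inverse supply: P = 3/4 + Q/4, so P_min = 3/4
CS = (1/2) * 481/5 * (121 - 124/5) = 231361/50
PS = (1/2) * 481/5 * (124/5 - 3/4) = 231361/200
TS = CS + PS = 231361/50 + 231361/200 = 231361/40

231361/40


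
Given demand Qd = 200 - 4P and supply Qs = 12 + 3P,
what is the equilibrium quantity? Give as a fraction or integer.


First find equilibrium price:
200 - 4P = 12 + 3P
P* = 188/7 = 188/7
Then substitute into demand:
Q* = 200 - 4 * 188/7 = 648/7

648/7


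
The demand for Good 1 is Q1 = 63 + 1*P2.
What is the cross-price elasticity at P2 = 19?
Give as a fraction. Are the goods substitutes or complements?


dQ1/dP2 = 1
At P2 = 19: Q1 = 63 + 1*19 = 82
Exy = (dQ1/dP2)(P2/Q1) = 1 * 19 / 82 = 19/82
Since Exy > 0, the goods are substitutes.

19/82 (substitutes)


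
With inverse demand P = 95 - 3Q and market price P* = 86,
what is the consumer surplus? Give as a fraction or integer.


Maximum willingness to pay (at Q=0): P_max = 95
Quantity demanded at P* = 86:
Q* = (95 - 86)/3 = 3
CS = (1/2) * Q* * (P_max - P*)
CS = (1/2) * 3 * (95 - 86)
CS = (1/2) * 3 * 9 = 27/2

27/2


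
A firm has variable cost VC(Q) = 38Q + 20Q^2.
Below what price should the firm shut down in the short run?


AVC(Q) = VC(Q)/Q = 38 + 20Q
AVC is increasing in Q, so minimum AVC is at Q -> 0+.
Min AVC = 38
The firm should shut down if P < 38.

38


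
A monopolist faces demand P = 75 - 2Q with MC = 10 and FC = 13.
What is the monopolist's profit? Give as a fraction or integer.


MR = MC: 75 - 4Q = 10
Q* = 65/4
P* = 75 - 2*65/4 = 85/2
Profit = (P* - MC)*Q* - FC
= (85/2 - 10)*65/4 - 13
= 65/2*65/4 - 13
= 4225/8 - 13 = 4121/8

4121/8
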